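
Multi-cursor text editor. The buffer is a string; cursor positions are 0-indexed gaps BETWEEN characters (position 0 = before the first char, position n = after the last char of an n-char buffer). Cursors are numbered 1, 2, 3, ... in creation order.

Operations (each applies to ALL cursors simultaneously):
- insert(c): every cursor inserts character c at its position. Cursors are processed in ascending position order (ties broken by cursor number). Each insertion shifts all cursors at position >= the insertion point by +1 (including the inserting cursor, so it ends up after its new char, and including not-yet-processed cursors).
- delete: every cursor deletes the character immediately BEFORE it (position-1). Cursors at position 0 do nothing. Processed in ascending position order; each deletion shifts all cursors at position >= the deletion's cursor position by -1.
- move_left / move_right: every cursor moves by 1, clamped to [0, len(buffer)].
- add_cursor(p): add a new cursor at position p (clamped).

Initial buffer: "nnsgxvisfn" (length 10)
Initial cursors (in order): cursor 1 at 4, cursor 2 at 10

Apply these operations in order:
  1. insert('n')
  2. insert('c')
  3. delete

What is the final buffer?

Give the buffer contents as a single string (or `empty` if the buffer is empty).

Answer: nnsgnxvisfnn

Derivation:
After op 1 (insert('n')): buffer="nnsgnxvisfnn" (len 12), cursors c1@5 c2@12, authorship ....1......2
After op 2 (insert('c')): buffer="nnsgncxvisfnnc" (len 14), cursors c1@6 c2@14, authorship ....11......22
After op 3 (delete): buffer="nnsgnxvisfnn" (len 12), cursors c1@5 c2@12, authorship ....1......2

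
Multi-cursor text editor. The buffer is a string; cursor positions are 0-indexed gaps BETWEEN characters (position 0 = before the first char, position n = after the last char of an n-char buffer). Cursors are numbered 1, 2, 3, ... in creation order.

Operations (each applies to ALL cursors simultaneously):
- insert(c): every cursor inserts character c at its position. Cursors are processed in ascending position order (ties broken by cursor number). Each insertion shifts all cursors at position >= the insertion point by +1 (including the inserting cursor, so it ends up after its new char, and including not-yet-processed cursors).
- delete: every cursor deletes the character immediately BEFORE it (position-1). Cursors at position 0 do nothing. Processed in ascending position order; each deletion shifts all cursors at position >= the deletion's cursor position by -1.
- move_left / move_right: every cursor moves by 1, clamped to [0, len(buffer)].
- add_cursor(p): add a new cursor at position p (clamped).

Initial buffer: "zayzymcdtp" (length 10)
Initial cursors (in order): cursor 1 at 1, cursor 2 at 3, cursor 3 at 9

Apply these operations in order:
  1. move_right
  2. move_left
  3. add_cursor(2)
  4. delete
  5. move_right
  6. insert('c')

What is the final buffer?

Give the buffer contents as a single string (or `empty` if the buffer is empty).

After op 1 (move_right): buffer="zayzymcdtp" (len 10), cursors c1@2 c2@4 c3@10, authorship ..........
After op 2 (move_left): buffer="zayzymcdtp" (len 10), cursors c1@1 c2@3 c3@9, authorship ..........
After op 3 (add_cursor(2)): buffer="zayzymcdtp" (len 10), cursors c1@1 c4@2 c2@3 c3@9, authorship ..........
After op 4 (delete): buffer="zymcdp" (len 6), cursors c1@0 c2@0 c4@0 c3@5, authorship ......
After op 5 (move_right): buffer="zymcdp" (len 6), cursors c1@1 c2@1 c4@1 c3@6, authorship ......
After op 6 (insert('c')): buffer="zcccymcdpc" (len 10), cursors c1@4 c2@4 c4@4 c3@10, authorship .124.....3

Answer: zcccymcdpc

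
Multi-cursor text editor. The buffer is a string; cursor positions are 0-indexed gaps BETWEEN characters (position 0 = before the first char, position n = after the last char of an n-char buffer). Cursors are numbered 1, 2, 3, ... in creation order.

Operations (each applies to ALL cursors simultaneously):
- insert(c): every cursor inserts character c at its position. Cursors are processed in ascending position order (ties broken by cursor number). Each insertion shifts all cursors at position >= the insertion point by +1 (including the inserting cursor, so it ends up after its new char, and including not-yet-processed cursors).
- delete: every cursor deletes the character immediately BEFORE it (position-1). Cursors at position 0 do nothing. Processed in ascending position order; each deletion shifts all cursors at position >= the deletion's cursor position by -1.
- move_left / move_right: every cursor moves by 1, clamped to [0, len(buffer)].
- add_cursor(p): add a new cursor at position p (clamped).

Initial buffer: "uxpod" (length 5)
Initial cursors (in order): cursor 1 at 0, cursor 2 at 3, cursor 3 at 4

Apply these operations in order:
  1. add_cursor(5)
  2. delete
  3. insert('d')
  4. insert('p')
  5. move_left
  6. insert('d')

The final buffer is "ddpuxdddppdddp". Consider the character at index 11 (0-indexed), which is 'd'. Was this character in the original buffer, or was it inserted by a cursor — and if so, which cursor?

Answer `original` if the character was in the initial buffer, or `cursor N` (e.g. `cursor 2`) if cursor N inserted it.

After op 1 (add_cursor(5)): buffer="uxpod" (len 5), cursors c1@0 c2@3 c3@4 c4@5, authorship .....
After op 2 (delete): buffer="ux" (len 2), cursors c1@0 c2@2 c3@2 c4@2, authorship ..
After op 3 (insert('d')): buffer="duxddd" (len 6), cursors c1@1 c2@6 c3@6 c4@6, authorship 1..234
After op 4 (insert('p')): buffer="dpuxdddppp" (len 10), cursors c1@2 c2@10 c3@10 c4@10, authorship 11..234234
After op 5 (move_left): buffer="dpuxdddppp" (len 10), cursors c1@1 c2@9 c3@9 c4@9, authorship 11..234234
After op 6 (insert('d')): buffer="ddpuxdddppdddp" (len 14), cursors c1@2 c2@13 c3@13 c4@13, authorship 111..234232344
Authorship (.=original, N=cursor N): 1 1 1 . . 2 3 4 2 3 2 3 4 4
Index 11: author = 3

Answer: cursor 3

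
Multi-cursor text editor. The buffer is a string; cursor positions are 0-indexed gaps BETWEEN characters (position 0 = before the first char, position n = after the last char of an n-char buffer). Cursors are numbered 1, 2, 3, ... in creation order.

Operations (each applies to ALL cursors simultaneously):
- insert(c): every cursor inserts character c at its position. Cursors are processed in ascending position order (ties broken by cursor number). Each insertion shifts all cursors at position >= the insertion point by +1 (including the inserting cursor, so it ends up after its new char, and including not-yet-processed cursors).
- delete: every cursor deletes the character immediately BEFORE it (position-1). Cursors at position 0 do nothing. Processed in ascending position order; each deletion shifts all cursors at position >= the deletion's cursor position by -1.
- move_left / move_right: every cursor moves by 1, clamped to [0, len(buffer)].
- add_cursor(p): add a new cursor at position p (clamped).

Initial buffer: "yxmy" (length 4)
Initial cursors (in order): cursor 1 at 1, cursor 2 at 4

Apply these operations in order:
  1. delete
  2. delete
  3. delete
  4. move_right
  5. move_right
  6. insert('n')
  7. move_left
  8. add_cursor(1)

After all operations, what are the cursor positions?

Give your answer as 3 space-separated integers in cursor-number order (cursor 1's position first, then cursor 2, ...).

Answer: 1 1 1

Derivation:
After op 1 (delete): buffer="xm" (len 2), cursors c1@0 c2@2, authorship ..
After op 2 (delete): buffer="x" (len 1), cursors c1@0 c2@1, authorship .
After op 3 (delete): buffer="" (len 0), cursors c1@0 c2@0, authorship 
After op 4 (move_right): buffer="" (len 0), cursors c1@0 c2@0, authorship 
After op 5 (move_right): buffer="" (len 0), cursors c1@0 c2@0, authorship 
After op 6 (insert('n')): buffer="nn" (len 2), cursors c1@2 c2@2, authorship 12
After op 7 (move_left): buffer="nn" (len 2), cursors c1@1 c2@1, authorship 12
After op 8 (add_cursor(1)): buffer="nn" (len 2), cursors c1@1 c2@1 c3@1, authorship 12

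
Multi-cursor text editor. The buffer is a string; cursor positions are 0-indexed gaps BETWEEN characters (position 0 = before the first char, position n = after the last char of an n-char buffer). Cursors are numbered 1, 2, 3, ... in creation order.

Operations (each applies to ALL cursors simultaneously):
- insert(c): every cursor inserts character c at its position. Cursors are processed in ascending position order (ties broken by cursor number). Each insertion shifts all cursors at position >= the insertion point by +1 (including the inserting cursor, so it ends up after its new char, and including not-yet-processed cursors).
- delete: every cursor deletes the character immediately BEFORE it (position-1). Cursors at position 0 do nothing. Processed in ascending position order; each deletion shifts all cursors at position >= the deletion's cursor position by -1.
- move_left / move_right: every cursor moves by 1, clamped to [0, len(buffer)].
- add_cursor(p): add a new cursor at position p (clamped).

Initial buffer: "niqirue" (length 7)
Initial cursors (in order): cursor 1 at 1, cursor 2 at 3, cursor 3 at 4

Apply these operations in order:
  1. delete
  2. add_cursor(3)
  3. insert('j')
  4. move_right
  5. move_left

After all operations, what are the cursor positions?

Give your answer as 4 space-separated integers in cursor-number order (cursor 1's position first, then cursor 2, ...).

After op 1 (delete): buffer="irue" (len 4), cursors c1@0 c2@1 c3@1, authorship ....
After op 2 (add_cursor(3)): buffer="irue" (len 4), cursors c1@0 c2@1 c3@1 c4@3, authorship ....
After op 3 (insert('j')): buffer="jijjruje" (len 8), cursors c1@1 c2@4 c3@4 c4@7, authorship 1.23..4.
After op 4 (move_right): buffer="jijjruje" (len 8), cursors c1@2 c2@5 c3@5 c4@8, authorship 1.23..4.
After op 5 (move_left): buffer="jijjruje" (len 8), cursors c1@1 c2@4 c3@4 c4@7, authorship 1.23..4.

Answer: 1 4 4 7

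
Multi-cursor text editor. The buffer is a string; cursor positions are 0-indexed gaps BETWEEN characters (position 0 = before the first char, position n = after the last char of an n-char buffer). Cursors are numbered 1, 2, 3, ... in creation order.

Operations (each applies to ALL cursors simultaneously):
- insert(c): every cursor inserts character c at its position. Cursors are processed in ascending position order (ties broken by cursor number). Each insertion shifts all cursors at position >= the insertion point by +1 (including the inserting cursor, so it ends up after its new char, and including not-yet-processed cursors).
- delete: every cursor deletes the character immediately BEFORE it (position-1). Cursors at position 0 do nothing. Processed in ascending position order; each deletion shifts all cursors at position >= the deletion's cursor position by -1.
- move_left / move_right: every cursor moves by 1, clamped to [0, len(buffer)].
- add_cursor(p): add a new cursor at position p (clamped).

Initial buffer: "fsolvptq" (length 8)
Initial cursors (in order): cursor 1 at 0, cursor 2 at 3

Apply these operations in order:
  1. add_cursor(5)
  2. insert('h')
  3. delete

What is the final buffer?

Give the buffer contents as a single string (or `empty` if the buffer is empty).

After op 1 (add_cursor(5)): buffer="fsolvptq" (len 8), cursors c1@0 c2@3 c3@5, authorship ........
After op 2 (insert('h')): buffer="hfsohlvhptq" (len 11), cursors c1@1 c2@5 c3@8, authorship 1...2..3...
After op 3 (delete): buffer="fsolvptq" (len 8), cursors c1@0 c2@3 c3@5, authorship ........

Answer: fsolvptq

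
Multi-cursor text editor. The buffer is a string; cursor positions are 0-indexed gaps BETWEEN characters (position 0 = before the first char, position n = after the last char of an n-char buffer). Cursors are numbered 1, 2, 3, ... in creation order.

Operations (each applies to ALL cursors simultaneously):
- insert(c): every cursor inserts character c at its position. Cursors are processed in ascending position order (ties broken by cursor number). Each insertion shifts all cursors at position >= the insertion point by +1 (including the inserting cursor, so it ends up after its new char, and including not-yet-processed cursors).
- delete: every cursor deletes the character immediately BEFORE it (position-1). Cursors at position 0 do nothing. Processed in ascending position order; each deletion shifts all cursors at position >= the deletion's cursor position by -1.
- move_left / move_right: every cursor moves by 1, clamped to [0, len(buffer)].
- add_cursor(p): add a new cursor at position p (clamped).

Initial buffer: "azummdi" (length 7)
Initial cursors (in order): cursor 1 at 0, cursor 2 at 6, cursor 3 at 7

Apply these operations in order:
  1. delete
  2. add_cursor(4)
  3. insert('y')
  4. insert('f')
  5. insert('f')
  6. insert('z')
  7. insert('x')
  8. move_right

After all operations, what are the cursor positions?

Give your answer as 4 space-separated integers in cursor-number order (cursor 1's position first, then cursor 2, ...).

After op 1 (delete): buffer="azumm" (len 5), cursors c1@0 c2@5 c3@5, authorship .....
After op 2 (add_cursor(4)): buffer="azumm" (len 5), cursors c1@0 c4@4 c2@5 c3@5, authorship .....
After op 3 (insert('y')): buffer="yazumymyy" (len 9), cursors c1@1 c4@6 c2@9 c3@9, authorship 1....4.23
After op 4 (insert('f')): buffer="yfazumyfmyyff" (len 13), cursors c1@2 c4@8 c2@13 c3@13, authorship 11....44.2323
After op 5 (insert('f')): buffer="yffazumyffmyyffff" (len 17), cursors c1@3 c4@10 c2@17 c3@17, authorship 111....444.232323
After op 6 (insert('z')): buffer="yffzazumyffzmyyffffzz" (len 21), cursors c1@4 c4@12 c2@21 c3@21, authorship 1111....4444.23232323
After op 7 (insert('x')): buffer="yffzxazumyffzxmyyffffzzxx" (len 25), cursors c1@5 c4@14 c2@25 c3@25, authorship 11111....44444.2323232323
After op 8 (move_right): buffer="yffzxazumyffzxmyyffffzzxx" (len 25), cursors c1@6 c4@15 c2@25 c3@25, authorship 11111....44444.2323232323

Answer: 6 25 25 15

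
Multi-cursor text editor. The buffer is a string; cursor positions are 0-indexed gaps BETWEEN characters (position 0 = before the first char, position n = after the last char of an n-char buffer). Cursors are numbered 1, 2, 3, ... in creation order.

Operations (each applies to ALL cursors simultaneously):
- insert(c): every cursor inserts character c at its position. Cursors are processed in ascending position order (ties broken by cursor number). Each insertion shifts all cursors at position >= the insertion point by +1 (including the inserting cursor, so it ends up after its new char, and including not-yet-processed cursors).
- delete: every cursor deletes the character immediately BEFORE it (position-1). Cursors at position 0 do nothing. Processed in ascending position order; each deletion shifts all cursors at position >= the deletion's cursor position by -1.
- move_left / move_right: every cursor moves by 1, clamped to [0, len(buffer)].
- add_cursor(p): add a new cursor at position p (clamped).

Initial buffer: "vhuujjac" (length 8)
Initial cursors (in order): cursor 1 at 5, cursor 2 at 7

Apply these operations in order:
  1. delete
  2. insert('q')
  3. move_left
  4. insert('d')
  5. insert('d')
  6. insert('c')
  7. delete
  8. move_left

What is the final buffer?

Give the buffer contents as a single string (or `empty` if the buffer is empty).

After op 1 (delete): buffer="vhuujc" (len 6), cursors c1@4 c2@5, authorship ......
After op 2 (insert('q')): buffer="vhuuqjqc" (len 8), cursors c1@5 c2@7, authorship ....1.2.
After op 3 (move_left): buffer="vhuuqjqc" (len 8), cursors c1@4 c2@6, authorship ....1.2.
After op 4 (insert('d')): buffer="vhuudqjdqc" (len 10), cursors c1@5 c2@8, authorship ....11.22.
After op 5 (insert('d')): buffer="vhuuddqjddqc" (len 12), cursors c1@6 c2@10, authorship ....111.222.
After op 6 (insert('c')): buffer="vhuuddcqjddcqc" (len 14), cursors c1@7 c2@12, authorship ....1111.2222.
After op 7 (delete): buffer="vhuuddqjddqc" (len 12), cursors c1@6 c2@10, authorship ....111.222.
After op 8 (move_left): buffer="vhuuddqjddqc" (len 12), cursors c1@5 c2@9, authorship ....111.222.

Answer: vhuuddqjddqc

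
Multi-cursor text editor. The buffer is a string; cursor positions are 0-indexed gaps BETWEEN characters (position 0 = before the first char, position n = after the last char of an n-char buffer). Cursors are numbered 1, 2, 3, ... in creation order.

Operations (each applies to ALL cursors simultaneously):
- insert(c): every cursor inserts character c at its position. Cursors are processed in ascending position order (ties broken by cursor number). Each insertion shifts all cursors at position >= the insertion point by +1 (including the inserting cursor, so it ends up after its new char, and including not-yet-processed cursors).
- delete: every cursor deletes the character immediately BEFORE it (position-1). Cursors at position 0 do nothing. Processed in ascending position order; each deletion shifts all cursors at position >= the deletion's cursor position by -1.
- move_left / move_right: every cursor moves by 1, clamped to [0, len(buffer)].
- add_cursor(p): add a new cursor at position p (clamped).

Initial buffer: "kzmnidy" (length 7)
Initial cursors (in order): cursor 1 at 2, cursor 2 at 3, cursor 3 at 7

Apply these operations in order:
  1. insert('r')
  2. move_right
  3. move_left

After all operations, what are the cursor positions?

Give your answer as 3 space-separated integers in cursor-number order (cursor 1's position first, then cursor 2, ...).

After op 1 (insert('r')): buffer="kzrmrnidyr" (len 10), cursors c1@3 c2@5 c3@10, authorship ..1.2....3
After op 2 (move_right): buffer="kzrmrnidyr" (len 10), cursors c1@4 c2@6 c3@10, authorship ..1.2....3
After op 3 (move_left): buffer="kzrmrnidyr" (len 10), cursors c1@3 c2@5 c3@9, authorship ..1.2....3

Answer: 3 5 9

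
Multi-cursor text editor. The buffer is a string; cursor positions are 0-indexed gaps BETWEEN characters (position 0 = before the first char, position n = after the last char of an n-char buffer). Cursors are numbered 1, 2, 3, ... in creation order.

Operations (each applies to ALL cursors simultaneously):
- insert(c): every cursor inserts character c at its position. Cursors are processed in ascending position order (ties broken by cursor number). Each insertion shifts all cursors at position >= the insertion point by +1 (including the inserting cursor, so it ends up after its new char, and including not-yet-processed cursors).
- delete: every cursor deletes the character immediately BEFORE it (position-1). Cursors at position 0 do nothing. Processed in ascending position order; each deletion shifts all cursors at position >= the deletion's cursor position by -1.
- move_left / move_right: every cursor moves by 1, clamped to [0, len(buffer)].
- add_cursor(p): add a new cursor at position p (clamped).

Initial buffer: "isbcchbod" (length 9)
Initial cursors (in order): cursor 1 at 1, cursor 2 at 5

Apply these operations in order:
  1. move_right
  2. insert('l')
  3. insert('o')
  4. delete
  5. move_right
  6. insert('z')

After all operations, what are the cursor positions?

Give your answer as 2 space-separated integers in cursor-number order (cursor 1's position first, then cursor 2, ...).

Answer: 5 11

Derivation:
After op 1 (move_right): buffer="isbcchbod" (len 9), cursors c1@2 c2@6, authorship .........
After op 2 (insert('l')): buffer="islbcchlbod" (len 11), cursors c1@3 c2@8, authorship ..1....2...
After op 3 (insert('o')): buffer="islobcchlobod" (len 13), cursors c1@4 c2@10, authorship ..11....22...
After op 4 (delete): buffer="islbcchlbod" (len 11), cursors c1@3 c2@8, authorship ..1....2...
After op 5 (move_right): buffer="islbcchlbod" (len 11), cursors c1@4 c2@9, authorship ..1....2...
After op 6 (insert('z')): buffer="islbzcchlbzod" (len 13), cursors c1@5 c2@11, authorship ..1.1...2.2..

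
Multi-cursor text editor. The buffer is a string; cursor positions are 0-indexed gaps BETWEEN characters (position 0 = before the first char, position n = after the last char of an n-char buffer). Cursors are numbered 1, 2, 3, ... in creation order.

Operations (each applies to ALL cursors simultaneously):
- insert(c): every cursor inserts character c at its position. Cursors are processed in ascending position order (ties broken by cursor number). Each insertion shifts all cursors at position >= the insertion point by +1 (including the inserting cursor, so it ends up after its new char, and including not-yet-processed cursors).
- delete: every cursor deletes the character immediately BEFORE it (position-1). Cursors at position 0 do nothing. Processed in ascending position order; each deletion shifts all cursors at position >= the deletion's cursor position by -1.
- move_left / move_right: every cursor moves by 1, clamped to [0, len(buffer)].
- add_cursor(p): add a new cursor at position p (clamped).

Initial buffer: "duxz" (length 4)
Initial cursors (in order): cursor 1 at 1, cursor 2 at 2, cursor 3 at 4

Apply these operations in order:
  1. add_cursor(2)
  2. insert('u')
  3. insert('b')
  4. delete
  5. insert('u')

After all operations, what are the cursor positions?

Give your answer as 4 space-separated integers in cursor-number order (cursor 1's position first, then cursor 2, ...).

After op 1 (add_cursor(2)): buffer="duxz" (len 4), cursors c1@1 c2@2 c4@2 c3@4, authorship ....
After op 2 (insert('u')): buffer="duuuuxzu" (len 8), cursors c1@2 c2@5 c4@5 c3@8, authorship .1.24..3
After op 3 (insert('b')): buffer="dubuuubbxzub" (len 12), cursors c1@3 c2@8 c4@8 c3@12, authorship .11.2424..33
After op 4 (delete): buffer="duuuuxzu" (len 8), cursors c1@2 c2@5 c4@5 c3@8, authorship .1.24..3
After op 5 (insert('u')): buffer="duuuuuuuxzuu" (len 12), cursors c1@3 c2@8 c4@8 c3@12, authorship .11.2424..33

Answer: 3 8 12 8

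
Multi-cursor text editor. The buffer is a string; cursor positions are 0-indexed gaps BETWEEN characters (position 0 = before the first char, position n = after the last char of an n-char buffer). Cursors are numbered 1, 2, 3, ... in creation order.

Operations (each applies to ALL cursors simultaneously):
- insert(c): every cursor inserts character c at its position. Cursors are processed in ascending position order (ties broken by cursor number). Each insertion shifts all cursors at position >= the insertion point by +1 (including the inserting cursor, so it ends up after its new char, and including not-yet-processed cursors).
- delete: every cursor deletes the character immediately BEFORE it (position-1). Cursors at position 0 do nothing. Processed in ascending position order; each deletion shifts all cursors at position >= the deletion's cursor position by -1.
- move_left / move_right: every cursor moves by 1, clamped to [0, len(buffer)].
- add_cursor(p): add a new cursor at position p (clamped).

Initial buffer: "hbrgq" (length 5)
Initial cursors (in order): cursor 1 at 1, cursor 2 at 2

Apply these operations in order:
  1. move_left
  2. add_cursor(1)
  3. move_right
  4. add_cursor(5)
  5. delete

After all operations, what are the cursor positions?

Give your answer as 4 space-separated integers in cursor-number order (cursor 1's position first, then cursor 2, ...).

After op 1 (move_left): buffer="hbrgq" (len 5), cursors c1@0 c2@1, authorship .....
After op 2 (add_cursor(1)): buffer="hbrgq" (len 5), cursors c1@0 c2@1 c3@1, authorship .....
After op 3 (move_right): buffer="hbrgq" (len 5), cursors c1@1 c2@2 c3@2, authorship .....
After op 4 (add_cursor(5)): buffer="hbrgq" (len 5), cursors c1@1 c2@2 c3@2 c4@5, authorship .....
After op 5 (delete): buffer="rg" (len 2), cursors c1@0 c2@0 c3@0 c4@2, authorship ..

Answer: 0 0 0 2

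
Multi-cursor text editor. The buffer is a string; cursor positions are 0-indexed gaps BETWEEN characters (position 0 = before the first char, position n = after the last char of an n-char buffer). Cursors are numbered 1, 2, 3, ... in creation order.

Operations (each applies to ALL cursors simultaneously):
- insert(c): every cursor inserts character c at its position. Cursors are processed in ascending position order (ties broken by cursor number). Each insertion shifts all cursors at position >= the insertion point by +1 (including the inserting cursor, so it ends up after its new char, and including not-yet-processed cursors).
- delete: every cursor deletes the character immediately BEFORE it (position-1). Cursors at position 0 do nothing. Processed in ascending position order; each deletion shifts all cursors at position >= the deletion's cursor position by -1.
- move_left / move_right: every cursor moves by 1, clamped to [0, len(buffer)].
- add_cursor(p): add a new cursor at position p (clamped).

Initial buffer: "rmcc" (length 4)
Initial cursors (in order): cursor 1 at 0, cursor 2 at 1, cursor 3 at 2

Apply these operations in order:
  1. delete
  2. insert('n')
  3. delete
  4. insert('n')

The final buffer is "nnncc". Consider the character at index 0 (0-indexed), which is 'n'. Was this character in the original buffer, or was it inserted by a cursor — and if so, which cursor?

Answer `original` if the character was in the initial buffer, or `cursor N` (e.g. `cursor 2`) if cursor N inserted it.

After op 1 (delete): buffer="cc" (len 2), cursors c1@0 c2@0 c3@0, authorship ..
After op 2 (insert('n')): buffer="nnncc" (len 5), cursors c1@3 c2@3 c3@3, authorship 123..
After op 3 (delete): buffer="cc" (len 2), cursors c1@0 c2@0 c3@0, authorship ..
After op 4 (insert('n')): buffer="nnncc" (len 5), cursors c1@3 c2@3 c3@3, authorship 123..
Authorship (.=original, N=cursor N): 1 2 3 . .
Index 0: author = 1

Answer: cursor 1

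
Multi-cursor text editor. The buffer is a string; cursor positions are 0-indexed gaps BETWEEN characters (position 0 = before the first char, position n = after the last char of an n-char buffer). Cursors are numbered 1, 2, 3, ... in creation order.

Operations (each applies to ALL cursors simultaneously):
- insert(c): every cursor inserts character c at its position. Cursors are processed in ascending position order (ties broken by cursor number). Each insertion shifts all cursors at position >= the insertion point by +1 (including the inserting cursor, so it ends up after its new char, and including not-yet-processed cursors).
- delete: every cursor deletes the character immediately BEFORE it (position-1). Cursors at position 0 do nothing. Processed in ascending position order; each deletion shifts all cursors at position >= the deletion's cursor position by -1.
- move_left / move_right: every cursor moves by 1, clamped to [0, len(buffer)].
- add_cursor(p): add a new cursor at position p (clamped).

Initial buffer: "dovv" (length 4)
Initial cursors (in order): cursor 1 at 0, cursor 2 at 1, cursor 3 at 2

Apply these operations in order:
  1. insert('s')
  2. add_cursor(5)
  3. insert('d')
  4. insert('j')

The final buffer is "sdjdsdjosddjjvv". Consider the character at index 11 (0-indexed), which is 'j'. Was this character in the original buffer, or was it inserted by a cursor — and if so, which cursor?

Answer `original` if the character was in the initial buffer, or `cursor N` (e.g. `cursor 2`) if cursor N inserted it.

Answer: cursor 3

Derivation:
After op 1 (insert('s')): buffer="sdsosvv" (len 7), cursors c1@1 c2@3 c3@5, authorship 1.2.3..
After op 2 (add_cursor(5)): buffer="sdsosvv" (len 7), cursors c1@1 c2@3 c3@5 c4@5, authorship 1.2.3..
After op 3 (insert('d')): buffer="sddsdosddvv" (len 11), cursors c1@2 c2@5 c3@9 c4@9, authorship 11.22.334..
After op 4 (insert('j')): buffer="sdjdsdjosddjjvv" (len 15), cursors c1@3 c2@7 c3@13 c4@13, authorship 111.222.33434..
Authorship (.=original, N=cursor N): 1 1 1 . 2 2 2 . 3 3 4 3 4 . .
Index 11: author = 3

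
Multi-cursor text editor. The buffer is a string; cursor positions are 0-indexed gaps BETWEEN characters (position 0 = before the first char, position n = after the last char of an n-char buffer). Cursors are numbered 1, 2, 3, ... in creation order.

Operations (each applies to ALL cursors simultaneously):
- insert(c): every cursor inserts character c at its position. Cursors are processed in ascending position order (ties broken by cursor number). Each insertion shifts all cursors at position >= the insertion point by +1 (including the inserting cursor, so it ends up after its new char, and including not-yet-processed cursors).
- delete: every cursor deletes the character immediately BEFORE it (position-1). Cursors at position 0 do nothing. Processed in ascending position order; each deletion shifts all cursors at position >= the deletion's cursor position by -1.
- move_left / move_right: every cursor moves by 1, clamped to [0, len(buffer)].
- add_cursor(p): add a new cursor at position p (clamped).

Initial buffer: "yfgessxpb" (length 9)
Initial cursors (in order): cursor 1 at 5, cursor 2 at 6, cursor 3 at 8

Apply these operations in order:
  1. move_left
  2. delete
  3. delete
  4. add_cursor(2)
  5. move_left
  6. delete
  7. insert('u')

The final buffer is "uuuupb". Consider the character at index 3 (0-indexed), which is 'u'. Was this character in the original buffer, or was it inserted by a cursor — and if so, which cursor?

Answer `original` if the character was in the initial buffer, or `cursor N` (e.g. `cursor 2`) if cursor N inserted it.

Answer: cursor 4

Derivation:
After op 1 (move_left): buffer="yfgessxpb" (len 9), cursors c1@4 c2@5 c3@7, authorship .........
After op 2 (delete): buffer="yfgspb" (len 6), cursors c1@3 c2@3 c3@4, authorship ......
After op 3 (delete): buffer="ypb" (len 3), cursors c1@1 c2@1 c3@1, authorship ...
After op 4 (add_cursor(2)): buffer="ypb" (len 3), cursors c1@1 c2@1 c3@1 c4@2, authorship ...
After op 5 (move_left): buffer="ypb" (len 3), cursors c1@0 c2@0 c3@0 c4@1, authorship ...
After op 6 (delete): buffer="pb" (len 2), cursors c1@0 c2@0 c3@0 c4@0, authorship ..
After op 7 (insert('u')): buffer="uuuupb" (len 6), cursors c1@4 c2@4 c3@4 c4@4, authorship 1234..
Authorship (.=original, N=cursor N): 1 2 3 4 . .
Index 3: author = 4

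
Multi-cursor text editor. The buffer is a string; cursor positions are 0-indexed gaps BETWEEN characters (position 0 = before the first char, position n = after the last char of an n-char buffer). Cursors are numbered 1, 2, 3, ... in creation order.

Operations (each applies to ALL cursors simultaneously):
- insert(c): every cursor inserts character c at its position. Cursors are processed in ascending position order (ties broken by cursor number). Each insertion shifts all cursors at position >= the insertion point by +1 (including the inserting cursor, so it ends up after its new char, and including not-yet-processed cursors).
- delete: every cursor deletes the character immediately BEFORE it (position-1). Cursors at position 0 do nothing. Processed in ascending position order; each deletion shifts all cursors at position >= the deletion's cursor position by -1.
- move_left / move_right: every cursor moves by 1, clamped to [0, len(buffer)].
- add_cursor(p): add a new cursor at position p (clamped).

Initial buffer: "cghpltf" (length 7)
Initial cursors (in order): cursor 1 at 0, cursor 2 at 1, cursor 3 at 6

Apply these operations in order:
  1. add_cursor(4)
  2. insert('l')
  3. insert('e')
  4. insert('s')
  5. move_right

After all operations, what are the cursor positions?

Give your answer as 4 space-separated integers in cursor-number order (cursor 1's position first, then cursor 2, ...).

After op 1 (add_cursor(4)): buffer="cghpltf" (len 7), cursors c1@0 c2@1 c4@4 c3@6, authorship .......
After op 2 (insert('l')): buffer="lclghplltlf" (len 11), cursors c1@1 c2@3 c4@7 c3@10, authorship 1.2...4..3.
After op 3 (insert('e')): buffer="lecleghpleltlef" (len 15), cursors c1@2 c2@5 c4@10 c3@14, authorship 11.22...44..33.
After op 4 (insert('s')): buffer="lesclesghplesltlesf" (len 19), cursors c1@3 c2@7 c4@13 c3@18, authorship 111.222...444..333.
After op 5 (move_right): buffer="lesclesghplesltlesf" (len 19), cursors c1@4 c2@8 c4@14 c3@19, authorship 111.222...444..333.

Answer: 4 8 19 14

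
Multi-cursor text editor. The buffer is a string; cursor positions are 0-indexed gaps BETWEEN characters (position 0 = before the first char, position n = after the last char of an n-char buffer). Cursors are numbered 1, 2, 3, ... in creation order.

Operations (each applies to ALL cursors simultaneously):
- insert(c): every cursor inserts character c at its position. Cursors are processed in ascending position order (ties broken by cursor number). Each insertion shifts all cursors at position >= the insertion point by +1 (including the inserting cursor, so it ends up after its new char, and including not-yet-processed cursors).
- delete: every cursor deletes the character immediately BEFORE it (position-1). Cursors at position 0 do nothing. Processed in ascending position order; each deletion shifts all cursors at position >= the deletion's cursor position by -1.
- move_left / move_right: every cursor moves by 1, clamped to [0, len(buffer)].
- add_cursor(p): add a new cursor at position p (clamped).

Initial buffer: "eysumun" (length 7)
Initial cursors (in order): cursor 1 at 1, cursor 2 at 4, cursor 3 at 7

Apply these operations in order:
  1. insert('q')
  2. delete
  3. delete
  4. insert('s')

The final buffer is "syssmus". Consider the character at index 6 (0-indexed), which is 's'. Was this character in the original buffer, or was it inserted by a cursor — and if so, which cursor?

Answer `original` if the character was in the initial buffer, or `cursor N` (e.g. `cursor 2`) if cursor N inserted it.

After op 1 (insert('q')): buffer="eqysuqmunq" (len 10), cursors c1@2 c2@6 c3@10, authorship .1...2...3
After op 2 (delete): buffer="eysumun" (len 7), cursors c1@1 c2@4 c3@7, authorship .......
After op 3 (delete): buffer="ysmu" (len 4), cursors c1@0 c2@2 c3@4, authorship ....
After op 4 (insert('s')): buffer="syssmus" (len 7), cursors c1@1 c2@4 c3@7, authorship 1..2..3
Authorship (.=original, N=cursor N): 1 . . 2 . . 3
Index 6: author = 3

Answer: cursor 3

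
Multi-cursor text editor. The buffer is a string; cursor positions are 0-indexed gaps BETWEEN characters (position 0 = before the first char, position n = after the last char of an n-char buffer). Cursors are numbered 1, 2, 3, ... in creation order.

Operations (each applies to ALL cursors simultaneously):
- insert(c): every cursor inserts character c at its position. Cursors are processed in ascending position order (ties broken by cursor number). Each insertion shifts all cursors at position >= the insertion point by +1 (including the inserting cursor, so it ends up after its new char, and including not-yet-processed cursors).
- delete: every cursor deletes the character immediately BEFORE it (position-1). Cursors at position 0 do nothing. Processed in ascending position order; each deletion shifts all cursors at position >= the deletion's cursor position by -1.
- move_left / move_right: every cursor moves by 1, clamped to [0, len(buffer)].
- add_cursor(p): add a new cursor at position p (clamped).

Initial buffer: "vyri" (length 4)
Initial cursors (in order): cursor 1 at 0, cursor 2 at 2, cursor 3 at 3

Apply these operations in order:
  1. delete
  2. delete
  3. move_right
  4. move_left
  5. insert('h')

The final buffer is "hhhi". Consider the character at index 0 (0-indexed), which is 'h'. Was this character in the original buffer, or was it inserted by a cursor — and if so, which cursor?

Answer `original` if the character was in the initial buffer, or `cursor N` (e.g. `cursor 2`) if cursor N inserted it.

After op 1 (delete): buffer="vi" (len 2), cursors c1@0 c2@1 c3@1, authorship ..
After op 2 (delete): buffer="i" (len 1), cursors c1@0 c2@0 c3@0, authorship .
After op 3 (move_right): buffer="i" (len 1), cursors c1@1 c2@1 c3@1, authorship .
After op 4 (move_left): buffer="i" (len 1), cursors c1@0 c2@0 c3@0, authorship .
After op 5 (insert('h')): buffer="hhhi" (len 4), cursors c1@3 c2@3 c3@3, authorship 123.
Authorship (.=original, N=cursor N): 1 2 3 .
Index 0: author = 1

Answer: cursor 1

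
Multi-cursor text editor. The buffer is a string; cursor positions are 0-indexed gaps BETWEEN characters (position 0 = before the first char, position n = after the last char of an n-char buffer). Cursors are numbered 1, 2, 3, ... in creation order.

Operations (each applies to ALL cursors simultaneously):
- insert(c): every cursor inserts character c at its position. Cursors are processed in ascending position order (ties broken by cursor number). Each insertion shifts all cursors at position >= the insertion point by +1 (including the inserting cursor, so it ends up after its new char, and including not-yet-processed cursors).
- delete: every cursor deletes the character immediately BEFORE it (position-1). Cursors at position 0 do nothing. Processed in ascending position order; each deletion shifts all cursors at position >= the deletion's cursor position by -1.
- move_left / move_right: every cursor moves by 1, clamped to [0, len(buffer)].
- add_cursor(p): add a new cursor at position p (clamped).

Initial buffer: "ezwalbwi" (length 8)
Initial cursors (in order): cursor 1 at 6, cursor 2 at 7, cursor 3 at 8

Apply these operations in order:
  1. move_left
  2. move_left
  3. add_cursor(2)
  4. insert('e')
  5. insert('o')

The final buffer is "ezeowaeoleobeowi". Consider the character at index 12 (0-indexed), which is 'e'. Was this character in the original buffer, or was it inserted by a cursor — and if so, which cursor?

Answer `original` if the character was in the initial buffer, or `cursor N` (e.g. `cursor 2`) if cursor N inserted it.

After op 1 (move_left): buffer="ezwalbwi" (len 8), cursors c1@5 c2@6 c3@7, authorship ........
After op 2 (move_left): buffer="ezwalbwi" (len 8), cursors c1@4 c2@5 c3@6, authorship ........
After op 3 (add_cursor(2)): buffer="ezwalbwi" (len 8), cursors c4@2 c1@4 c2@5 c3@6, authorship ........
After op 4 (insert('e')): buffer="ezewaelebewi" (len 12), cursors c4@3 c1@6 c2@8 c3@10, authorship ..4..1.2.3..
After op 5 (insert('o')): buffer="ezeowaeoleobeowi" (len 16), cursors c4@4 c1@8 c2@11 c3@14, authorship ..44..11.22.33..
Authorship (.=original, N=cursor N): . . 4 4 . . 1 1 . 2 2 . 3 3 . .
Index 12: author = 3

Answer: cursor 3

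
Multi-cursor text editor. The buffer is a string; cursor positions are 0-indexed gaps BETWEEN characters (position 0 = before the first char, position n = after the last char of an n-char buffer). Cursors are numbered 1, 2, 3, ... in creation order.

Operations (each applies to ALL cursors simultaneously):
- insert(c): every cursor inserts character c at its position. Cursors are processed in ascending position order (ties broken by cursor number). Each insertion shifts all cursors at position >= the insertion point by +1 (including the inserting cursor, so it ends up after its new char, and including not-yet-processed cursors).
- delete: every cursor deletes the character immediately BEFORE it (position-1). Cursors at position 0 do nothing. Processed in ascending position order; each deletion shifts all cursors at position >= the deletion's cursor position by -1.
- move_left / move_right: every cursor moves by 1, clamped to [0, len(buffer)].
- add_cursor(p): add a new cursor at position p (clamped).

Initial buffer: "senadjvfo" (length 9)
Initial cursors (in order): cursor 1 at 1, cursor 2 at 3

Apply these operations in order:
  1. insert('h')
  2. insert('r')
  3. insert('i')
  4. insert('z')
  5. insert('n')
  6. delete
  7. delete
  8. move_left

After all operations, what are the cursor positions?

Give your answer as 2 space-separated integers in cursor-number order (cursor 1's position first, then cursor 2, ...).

After op 1 (insert('h')): buffer="shenhadjvfo" (len 11), cursors c1@2 c2@5, authorship .1..2......
After op 2 (insert('r')): buffer="shrenhradjvfo" (len 13), cursors c1@3 c2@7, authorship .11..22......
After op 3 (insert('i')): buffer="shrienhriadjvfo" (len 15), cursors c1@4 c2@9, authorship .111..222......
After op 4 (insert('z')): buffer="shrizenhrizadjvfo" (len 17), cursors c1@5 c2@11, authorship .1111..2222......
After op 5 (insert('n')): buffer="shriznenhriznadjvfo" (len 19), cursors c1@6 c2@13, authorship .11111..22222......
After op 6 (delete): buffer="shrizenhrizadjvfo" (len 17), cursors c1@5 c2@11, authorship .1111..2222......
After op 7 (delete): buffer="shrienhriadjvfo" (len 15), cursors c1@4 c2@9, authorship .111..222......
After op 8 (move_left): buffer="shrienhriadjvfo" (len 15), cursors c1@3 c2@8, authorship .111..222......

Answer: 3 8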